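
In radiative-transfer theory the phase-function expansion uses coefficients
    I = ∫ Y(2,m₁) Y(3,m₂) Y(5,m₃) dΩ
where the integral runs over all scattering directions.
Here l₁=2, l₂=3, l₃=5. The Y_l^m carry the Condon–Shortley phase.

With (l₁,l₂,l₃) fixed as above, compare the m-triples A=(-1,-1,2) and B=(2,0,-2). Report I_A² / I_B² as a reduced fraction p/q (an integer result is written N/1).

3/1

Shared (l₁,l₂,l₃)=(2,3,5): N and (l;000)² cancel in I_A²/I_B².
A: Δ = 0!·4!·6!/11! = 1/2310; Racah Σ t=0..0: t=0:+1/288 = 1/288; ⇒ 3j(2 3 5; -1 -1 2)² = 1/22, sgn -1
B: Δ = 0!·4!·6!/11! = 1/2310; Racah Σ t=0..0: t=0:+1/864 = 1/864; ⇒ 3j(2 3 5; 2 0 -2)² = 1/66, sgn -1
I_A²/I_B² = (1/22)/(1/66) = 3/1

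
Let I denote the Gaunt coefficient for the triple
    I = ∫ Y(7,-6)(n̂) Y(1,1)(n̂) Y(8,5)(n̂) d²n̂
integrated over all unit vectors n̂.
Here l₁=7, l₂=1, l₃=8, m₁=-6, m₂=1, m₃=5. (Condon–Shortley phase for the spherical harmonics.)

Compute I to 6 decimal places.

-0.052996

m-sum 0 ✓  L=16 even ✓  6≤8≤8 ✓
Π(2lᵢ+1) = 15×3×17 = 765
triangle coeff Δ(7,1,8) = 1/2040
Σ_t [0,0]: t=0:+1/25401600 = 1/25401600
(3j)²=8/255 [(7 1 8; 0 0 0)], sign=+1
Σ_t [0,0]: t=0:+1/12454041600 = 1/12454041600
(3j)²=1/680 [(7 1 8; -6 1 5)], sign=-1
⇒ 4πI² = 3/85
I = (-1)√(3/85/(4π)) = -0.05299638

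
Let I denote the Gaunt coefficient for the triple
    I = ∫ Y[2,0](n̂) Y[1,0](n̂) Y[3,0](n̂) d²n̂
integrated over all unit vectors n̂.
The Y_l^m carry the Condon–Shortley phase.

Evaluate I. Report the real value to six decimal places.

Checks pass: Σm=0; 6 even; l₃=3∈[1,3].
(2·2+1)(2·1+1)(2·3+1) = 105
Δ: 0! 4! 2! / 7! → 1/105
sum: t=0:+1/4 = 1/4
3j²(2 1 3; 0 0 0) = Δ·Π!·Σ² = 3/35  (sign -1)
(m-triple is (0,0,0) — same symbol as above.)
combine: 4πI² = 105·3/35·3/35 = 27/35
take √, sign +1: I = 0.24776670

0.247767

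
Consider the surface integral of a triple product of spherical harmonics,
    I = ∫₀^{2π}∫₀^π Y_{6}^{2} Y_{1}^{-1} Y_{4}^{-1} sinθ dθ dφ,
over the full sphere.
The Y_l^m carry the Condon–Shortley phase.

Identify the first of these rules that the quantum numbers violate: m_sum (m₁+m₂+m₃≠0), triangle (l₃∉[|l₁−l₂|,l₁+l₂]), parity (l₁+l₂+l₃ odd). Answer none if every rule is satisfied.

m₁+m₂+m₃ = 2 − 1 − 1 = 0  ✓
triangle: |6−1|=5 ≤ l₃=4 ≤ 6+1=7  ✗
parity: l₁+l₂+l₃ = 11 is odd

triangle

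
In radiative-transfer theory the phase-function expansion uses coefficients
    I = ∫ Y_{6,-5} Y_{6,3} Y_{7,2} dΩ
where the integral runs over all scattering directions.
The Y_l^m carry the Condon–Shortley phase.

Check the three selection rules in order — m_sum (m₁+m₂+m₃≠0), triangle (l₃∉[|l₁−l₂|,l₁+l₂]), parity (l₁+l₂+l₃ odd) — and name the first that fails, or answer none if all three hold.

parity

azimuthal sum: -5 + 3 + 2 = 0  ✓
0 ≤ 7 ≤ 12 (triangle on l)  ✓
L = 6 + 6 + 7 = 19 (odd)  ✗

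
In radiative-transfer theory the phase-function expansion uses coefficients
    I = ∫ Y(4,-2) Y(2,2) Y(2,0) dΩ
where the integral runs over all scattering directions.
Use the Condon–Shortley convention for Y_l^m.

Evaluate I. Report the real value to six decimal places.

0.156078

Checks pass: Σm=0; 8 even; l₃=2∈[2,6].
(2·4+1)(2·2+1)(2·2+1) = 225
Δ: 4! 4! 0! / 9! → 1/630
sum: t=2:+1/16 = 1/16
3j²(4 2 2; 0 0 0) = Δ·Π!·Σ² = 2/35  (sign +1)
sum: t=4:+1/96 = 1/96
3j²(4 2 2; -2 2 0) = Δ·Π!·Σ² = 1/42  (sign +1)
combine: 4πI² = 225·2/35·1/42 = 15/49
take √, sign +1: I = 0.15607835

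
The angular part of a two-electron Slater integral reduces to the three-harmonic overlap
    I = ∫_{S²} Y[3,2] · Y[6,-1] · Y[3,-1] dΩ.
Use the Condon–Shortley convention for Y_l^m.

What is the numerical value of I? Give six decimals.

-0.121471

m-sum 0 ✓  L=12 even ✓  3≤3≤9 ✓
Π(2lᵢ+1) = 7×13×7 = 637
triangle coeff Δ(3,6,3) = 1/12012
Σ_t [3,3]: t=3:−1/1296 = -1/1296
(3j)²=100/3003 [(3 6 3; 0 0 0)], sign=+1
Σ_t [1,1]: t=1:−1/5760 = -1/5760
(3j)²=5/572 [(3 6 3; 2 -1 -1)], sign=-1
⇒ 4πI² = 875/4719
I = (-1)√(875/4719/(4π)) = -0.12147142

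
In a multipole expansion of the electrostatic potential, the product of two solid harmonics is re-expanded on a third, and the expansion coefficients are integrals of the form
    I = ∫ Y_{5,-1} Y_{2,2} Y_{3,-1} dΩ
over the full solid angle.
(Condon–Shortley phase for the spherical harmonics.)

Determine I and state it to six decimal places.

-0.092802

m-sum 0 ✓  L=10 even ✓  3≤3≤7 ✓
Π(2lᵢ+1) = 11×5×7 = 385
triangle coeff Δ(5,2,3) = 1/2310
Σ_t [2,2]: t=2:+1/144 = 1/144
(3j)²=10/231 [(5 2 3; 0 0 0)], sign=-1
Σ_t [4,4]: t=4:+1/1152 = 1/1152
(3j)²=1/154 [(5 2 3; -1 2 -1)], sign=+1
⇒ 4πI² = 25/231
I = (-1)√(25/231/(4π)) = -0.09280237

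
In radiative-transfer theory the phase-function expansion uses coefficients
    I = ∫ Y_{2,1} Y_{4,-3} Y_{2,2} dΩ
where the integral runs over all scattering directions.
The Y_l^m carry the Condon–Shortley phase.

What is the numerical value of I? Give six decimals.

Rules hold: Σm=0, L=8 even, 2≤2≤6.
N = 5·9·5 = 225
Δ = 4!·0!·4!/9! = 1/630
Racah Σ t=2..2: t=2:+1/16 = 1/16
⇒ 3j(2 4 2; 0 0 0)² = 2/35, sgn +1
Racah Σ t=1..1: t=1:−1/144 = -1/144
⇒ 3j(2 4 2; 1 -3 2)² = 1/18, sgn -1
4πI² = N·(3j₀)²·(3jₘ)² = 5/7
I = -1·√(0.714286/4π) = -0.23841361

-0.238414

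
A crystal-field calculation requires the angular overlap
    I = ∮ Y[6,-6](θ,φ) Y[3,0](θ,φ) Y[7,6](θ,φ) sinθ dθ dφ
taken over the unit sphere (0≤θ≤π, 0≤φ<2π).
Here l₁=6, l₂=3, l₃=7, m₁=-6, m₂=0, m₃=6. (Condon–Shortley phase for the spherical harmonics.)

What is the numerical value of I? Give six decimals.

Rules hold: Σm=0, L=16 even, 3≤7≤9.
N = 13·7·15 = 1365
Δ = 2!·10!·4!/17! = 1/2042040
Racah Σ t=0..2: t=0:+1/207360 t=1:−1/57600 t=2:+1/207360 = -1/129600
⇒ 3j(6 3 7; 0 0 0)² = 168/12155, sgn +1
Racah Σ t=2..2: t=2:+1/43545600 = 1/43545600
⇒ 3j(6 3 7; -6 0 6)² = 33/1190, sgn -1
4πI² = N·(3j₀)²·(3jₘ)² = 756/1445
I = -1·√(0.523183/4π) = -0.20404316

-0.204043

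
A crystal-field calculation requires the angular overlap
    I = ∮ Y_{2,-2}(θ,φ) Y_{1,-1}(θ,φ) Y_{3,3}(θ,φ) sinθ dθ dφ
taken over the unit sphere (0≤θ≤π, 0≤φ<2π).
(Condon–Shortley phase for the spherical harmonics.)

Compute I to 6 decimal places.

-0.319865

m-sum 0 ✓  L=6 even ✓  1≤3≤3 ✓
Π(2lᵢ+1) = 5×3×7 = 105
triangle coeff Δ(2,1,3) = 1/105
Σ_t [0,0]: t=0:+1/4 = 1/4
(3j)²=3/35 [(2 1 3; 0 0 0)], sign=-1
Σ_t [0,0]: t=0:+1/48 = 1/48
(3j)²=1/7 [(2 1 3; -2 -1 3)], sign=+1
⇒ 4πI² = 9/7
I = (-1)√(9/7/(4π)) = -0.31986543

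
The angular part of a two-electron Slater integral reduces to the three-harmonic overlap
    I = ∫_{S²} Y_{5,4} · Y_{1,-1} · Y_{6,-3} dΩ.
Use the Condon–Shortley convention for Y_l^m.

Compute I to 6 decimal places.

Checks pass: Σm=0; 12 even; l₃=6∈[4,6].
(2·5+1)(2·1+1)(2·6+1) = 429
Δ: 0! 10! 2! / 13! → 1/858
sum: t=0:+1/14400 = 1/14400
3j²(5 1 6; 0 0 0) = Δ·Π!·Σ² = 6/143  (sign +1)
sum: t=0:+1/725760 = 1/725760
3j²(5 1 6; 4 -1 -3) = Δ·Π!·Σ² = 1/286  (sign -1)
combine: 4πI² = 429·6/143·1/286 = 9/143
take √, sign -1: I = -0.07076985

-0.070770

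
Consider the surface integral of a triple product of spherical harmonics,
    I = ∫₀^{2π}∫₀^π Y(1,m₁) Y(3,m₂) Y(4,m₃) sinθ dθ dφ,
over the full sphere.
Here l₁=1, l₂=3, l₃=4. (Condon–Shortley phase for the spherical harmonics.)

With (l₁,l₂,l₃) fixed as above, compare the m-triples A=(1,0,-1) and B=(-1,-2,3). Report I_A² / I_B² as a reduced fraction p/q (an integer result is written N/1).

10/21

Shared (l₁,l₂,l₃)=(1,3,4): N and (l;000)² cancel in I_A²/I_B².
A: Δ = 0!·2!·6!/9! = 1/252; Racah Σ t=0..0: t=0:+1/72 = 1/72; ⇒ 3j(1 3 4; 1 0 -1)² = 5/126, sgn -1
B: Δ = 0!·2!·6!/9! = 1/252; Racah Σ t=0..0: t=0:+1/240 = 1/240; ⇒ 3j(1 3 4; -1 -2 3)² = 1/12, sgn -1
I_A²/I_B² = (5/126)/(1/12) = 10/21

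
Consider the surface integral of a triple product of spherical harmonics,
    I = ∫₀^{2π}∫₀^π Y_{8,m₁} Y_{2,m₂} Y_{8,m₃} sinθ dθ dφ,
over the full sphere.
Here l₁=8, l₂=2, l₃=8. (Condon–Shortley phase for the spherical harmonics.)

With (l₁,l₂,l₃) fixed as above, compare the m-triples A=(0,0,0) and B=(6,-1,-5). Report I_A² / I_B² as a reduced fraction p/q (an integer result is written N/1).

576/847

l's match ⇒ only the (l;m) 3-j factors differ between A and B.
A: triangle coeff Δ(8,2,8) = 1/348840; Σ_t [0,2]: t=0:+1/116121600 t=1:−1/25401600 t=2:+1/116121600 = -1/45158400; (3j)²=24/1615 [(8 2 8; 0 0 0)], sign=-1
B: triangle coeff Δ(8,2,8) = 1/348840; Σ_t [0,1]: t=0:+1/1916006400 t=1:−1/12454041600 = 1/2264371200; (3j)²=847/38760 [(8 2 8; 6 -1 -5)], sign=-1
I_A²/I_B² = (24/1615)/(847/38760) = 576/847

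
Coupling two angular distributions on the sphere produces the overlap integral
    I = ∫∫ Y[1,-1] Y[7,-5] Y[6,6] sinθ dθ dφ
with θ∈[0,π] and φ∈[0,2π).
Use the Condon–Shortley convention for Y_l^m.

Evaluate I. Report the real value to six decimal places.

-0.034990

m-sum 0 ✓  L=14 even ✓  6≤6≤8 ✓
Π(2lᵢ+1) = 3×15×13 = 585
triangle coeff Δ(1,7,6) = 1/1365
Σ_t [1,1]: t=1:−1/518400 = -1/518400
(3j)²=7/195 [(1 7 6; 0 0 0)], sign=-1
Σ_t [2,2]: t=2:+1/958003200 = 1/958003200
(3j)²=1/1365 [(1 7 6; -1 -5 6)], sign=+1
⇒ 4πI² = 1/65
I = (-1)√(1/65/(4π)) = -0.03498955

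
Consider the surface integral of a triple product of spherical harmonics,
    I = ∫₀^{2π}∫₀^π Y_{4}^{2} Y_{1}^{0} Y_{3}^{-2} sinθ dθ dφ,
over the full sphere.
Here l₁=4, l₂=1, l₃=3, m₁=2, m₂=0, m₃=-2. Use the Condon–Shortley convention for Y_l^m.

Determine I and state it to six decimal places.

Rules hold: Σm=0, L=8 even, 3≤3≤5.
N = 9·3·7 = 189
Δ = 2!·6!·0!/9! = 1/252
Racah Σ t=1..1: t=1:−1/36 = -1/36
⇒ 3j(4 1 3; 0 0 0)² = 4/63, sgn +1
Racah Σ t=1..1: t=1:−1/120 = -1/120
⇒ 3j(4 1 3; 2 0 -2)² = 1/21, sgn +1
4πI² = N·(3j₀)²·(3jₘ)² = 4/7
I = +1·√(0.571429/4π) = 0.21324362

0.213244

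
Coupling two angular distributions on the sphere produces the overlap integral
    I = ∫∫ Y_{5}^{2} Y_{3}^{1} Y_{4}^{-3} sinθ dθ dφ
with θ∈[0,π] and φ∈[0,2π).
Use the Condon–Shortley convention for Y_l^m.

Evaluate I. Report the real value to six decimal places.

Checks pass: Σm=0; 12 even; l₃=4∈[2,8].
(2·5+1)(2·3+1)(2·4+1) = 693
Δ: 4! 6! 2! / 13! → 1/180180
sum: t=1:−1/576 t=2:+1/144 t=3:−1/576 = 1/288
3j²(5 3 4; 0 0 0) = Δ·Π!·Σ² = 20/1001  (sign +1)
sum: t=2:+1/960 t=3:−1/4320 = 7/8640
3j²(5 3 4; 2 1 -3) = Δ·Π!·Σ² = 343/12870  (sign -1)
combine: 4πI² = 693·20/1001·343/12870 = 686/1859
take √, sign -1: I = -0.17136315

-0.171363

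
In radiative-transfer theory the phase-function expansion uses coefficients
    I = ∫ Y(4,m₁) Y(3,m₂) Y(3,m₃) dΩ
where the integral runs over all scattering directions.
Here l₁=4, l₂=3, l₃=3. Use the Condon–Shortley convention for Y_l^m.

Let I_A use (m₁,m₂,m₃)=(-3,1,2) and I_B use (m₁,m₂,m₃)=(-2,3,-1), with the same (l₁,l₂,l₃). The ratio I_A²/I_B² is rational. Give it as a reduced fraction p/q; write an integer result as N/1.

7/27

Shared (l₁,l₂,l₃)=(4,3,3): N and (l;000)² cancel in I_A²/I_B².
A: Δ = 4!·4!·2!/11! = 1/34650; Racah Σ t=3..4: t=3:−1/144 t=4:+1/288 = -1/288; ⇒ 3j(4 3 3; -3 1 2)² = 1/99, sgn +1
B: Δ = 4!·4!·2!/11! = 1/34650; Racah Σ t=4..4: t=4:+1/192 = 1/192; ⇒ 3j(4 3 3; -2 3 -1)² = 3/77, sgn +1
I_A²/I_B² = (1/99)/(3/77) = 7/27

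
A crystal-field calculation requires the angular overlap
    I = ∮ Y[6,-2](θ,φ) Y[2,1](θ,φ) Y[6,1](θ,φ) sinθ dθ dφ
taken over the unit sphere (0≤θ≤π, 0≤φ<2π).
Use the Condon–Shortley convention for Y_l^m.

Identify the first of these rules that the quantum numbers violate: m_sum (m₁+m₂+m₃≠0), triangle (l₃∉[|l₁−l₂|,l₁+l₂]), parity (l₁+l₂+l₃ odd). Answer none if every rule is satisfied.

azimuthal sum: -2 + 1 + 1 = 0  ✓
4 ≤ 6 ≤ 8 (triangle on l)  ✓
L = 6 + 2 + 6 = 14 (even)  ✓

none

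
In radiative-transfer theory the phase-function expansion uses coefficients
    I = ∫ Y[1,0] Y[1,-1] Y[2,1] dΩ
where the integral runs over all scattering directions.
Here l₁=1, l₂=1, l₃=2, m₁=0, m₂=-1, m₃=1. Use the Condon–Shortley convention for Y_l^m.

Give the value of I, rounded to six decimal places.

-0.218510

Rules hold: Σm=0, L=4 even, 0≤2≤2.
N = 3·3·5 = 45
Δ = 0!·2!·2!/5! = 1/30
Racah Σ t=0..0: t=0:+1/1 = 1/1
⇒ 3j(1 1 2; 0 0 0)² = 2/15, sgn +1
Racah Σ t=0..0: t=0:+1/2 = 1/2
⇒ 3j(1 1 2; 0 -1 1)² = 1/10, sgn -1
4πI² = N·(3j₀)²·(3jₘ)² = 3/5
I = -1·√(0.6/4π) = -0.21850969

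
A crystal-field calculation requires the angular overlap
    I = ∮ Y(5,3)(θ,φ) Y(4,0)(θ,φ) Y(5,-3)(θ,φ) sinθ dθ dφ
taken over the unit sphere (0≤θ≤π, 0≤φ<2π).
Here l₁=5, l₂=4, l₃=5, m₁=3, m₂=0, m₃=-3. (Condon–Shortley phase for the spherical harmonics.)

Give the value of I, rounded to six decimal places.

0.130198

Rules hold: Σm=0, L=14 even, 1≤5≤9.
N = 11·9·11 = 1089
Δ = 4!·6!·4!/15! = 1/3153150
Racah Σ t=0..4: t=0:+1/69120 t=1:−1/1728 t=2:+1/576 t=3:−1/1728 t=4:+1/69120 = 7/11520
⇒ 3j(5 4 5; 0 0 0)² = 2/143, sgn -1
Racah Σ t=0..2: t=0:+1/27648 t=1:−1/4320 t=2:+1/11520 = -1/9216
⇒ 3j(5 4 5; 3 0 -3)² = 2/143, sgn -1
4πI² = N·(3j₀)²·(3jₘ)² = 36/169
I = +1·√(0.213018/4π) = 0.13019760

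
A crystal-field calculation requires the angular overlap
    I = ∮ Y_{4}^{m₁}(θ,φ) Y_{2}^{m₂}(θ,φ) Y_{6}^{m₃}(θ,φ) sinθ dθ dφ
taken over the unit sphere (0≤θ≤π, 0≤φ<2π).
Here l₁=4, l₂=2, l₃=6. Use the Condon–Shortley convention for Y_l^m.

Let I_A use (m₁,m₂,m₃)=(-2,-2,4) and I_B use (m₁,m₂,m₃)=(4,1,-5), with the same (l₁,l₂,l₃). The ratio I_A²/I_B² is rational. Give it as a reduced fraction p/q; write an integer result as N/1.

14/11

l's match ⇒ only the (l;m) 3-j factors differ between A and B.
A: triangle coeff Δ(4,2,6) = 1/6435; Σ_t [0,0]: t=0:+1/34560 = 1/34560; (3j)²=14/429 [(4 2 6; -2 -2 4)], sign=+1
B: triangle coeff Δ(4,2,6) = 1/6435; Σ_t [0,0]: t=0:+1/241920 = 1/241920; (3j)²=1/39 [(4 2 6; 4 1 -5)], sign=-1
I_A²/I_B² = (14/429)/(1/39) = 14/11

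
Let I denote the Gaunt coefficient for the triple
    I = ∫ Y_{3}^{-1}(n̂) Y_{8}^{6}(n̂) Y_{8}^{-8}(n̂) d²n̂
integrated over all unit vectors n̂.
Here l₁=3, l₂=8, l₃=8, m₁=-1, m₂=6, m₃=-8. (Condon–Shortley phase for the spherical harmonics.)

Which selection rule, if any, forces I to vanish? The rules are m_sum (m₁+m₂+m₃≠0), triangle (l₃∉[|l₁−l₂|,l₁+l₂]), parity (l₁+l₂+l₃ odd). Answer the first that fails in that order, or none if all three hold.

m_sum

azimuthal sum: -1 + 6 − 8 = -3  ✗
5 ≤ 8 ≤ 11 (triangle on l)
L = 3 + 8 + 8 = 19 (odd)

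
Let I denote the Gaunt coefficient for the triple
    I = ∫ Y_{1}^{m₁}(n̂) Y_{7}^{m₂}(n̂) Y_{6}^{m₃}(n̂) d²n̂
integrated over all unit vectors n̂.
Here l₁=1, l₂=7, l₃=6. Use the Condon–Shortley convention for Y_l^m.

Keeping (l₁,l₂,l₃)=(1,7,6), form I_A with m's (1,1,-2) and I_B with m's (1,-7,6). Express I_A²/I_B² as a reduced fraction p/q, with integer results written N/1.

l's match ⇒ only the (l;m) 3-j factors differ between A and B.
A: triangle coeff Δ(1,7,6) = 1/1365; Σ_t [0,0]: t=0:+1/1935360 = 1/1935360; (3j)²=1/91 [(1 7 6; 1 1 -2)], sign=+1
B: triangle coeff Δ(1,7,6) = 1/1365; Σ_t [0,0]: t=0:+1/958003200 = 1/958003200; (3j)²=1/15 [(1 7 6; 1 -7 6)], sign=+1
I_A²/I_B² = (1/91)/(1/15) = 15/91

15/91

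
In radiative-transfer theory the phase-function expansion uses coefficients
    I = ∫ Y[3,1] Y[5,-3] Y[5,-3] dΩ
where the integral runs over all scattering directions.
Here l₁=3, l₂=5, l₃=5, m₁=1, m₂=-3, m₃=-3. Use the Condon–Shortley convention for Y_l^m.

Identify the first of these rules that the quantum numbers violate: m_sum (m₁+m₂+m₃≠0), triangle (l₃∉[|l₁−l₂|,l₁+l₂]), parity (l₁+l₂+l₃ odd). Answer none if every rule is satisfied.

m_sum

azimuthal sum: 1 − 3 − 3 = -5  ✗
2 ≤ 5 ≤ 8 (triangle on l)
L = 3 + 5 + 5 = 13 (odd)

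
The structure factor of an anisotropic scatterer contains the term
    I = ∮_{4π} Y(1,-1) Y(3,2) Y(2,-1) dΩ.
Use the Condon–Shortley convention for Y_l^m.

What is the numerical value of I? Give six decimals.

Checks pass: Σm=0; 6 even; l₃=2∈[2,4].
(2·1+1)(2·3+1)(2·2+1) = 105
Δ: 2! 0! 4! / 7! → 1/105
sum: t=1:−1/4 = -1/4
3j²(1 3 2; 0 0 0) = Δ·Π!·Σ² = 3/35  (sign -1)
sum: t=2:+1/12 = 1/12
3j²(1 3 2; -1 2 -1) = Δ·Π!·Σ² = 2/21  (sign -1)
combine: 4πI² = 105·3/35·2/21 = 6/7
take √, sign +1: I = 0.26116903

0.261169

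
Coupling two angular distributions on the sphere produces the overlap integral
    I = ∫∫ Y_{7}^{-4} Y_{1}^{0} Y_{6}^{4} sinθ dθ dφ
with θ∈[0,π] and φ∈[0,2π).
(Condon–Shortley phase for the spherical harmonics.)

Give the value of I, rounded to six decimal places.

m-sum 0 ✓  L=14 even ✓  6≤6≤8 ✓
Π(2lᵢ+1) = 15×3×13 = 585
triangle coeff Δ(7,1,6) = 1/1365
Σ_t [1,1]: t=1:−1/518400 = -1/518400
(3j)²=7/195 [(7 1 6; 0 0 0)], sign=-1
Σ_t [1,1]: t=1:−1/7257600 = -1/7257600
(3j)²=11/455 [(7 1 6; -4 0 4)], sign=-1
⇒ 4πI² = 33/65
I = (+1)√(33/65/(4π)) = 0.20099968

0.201000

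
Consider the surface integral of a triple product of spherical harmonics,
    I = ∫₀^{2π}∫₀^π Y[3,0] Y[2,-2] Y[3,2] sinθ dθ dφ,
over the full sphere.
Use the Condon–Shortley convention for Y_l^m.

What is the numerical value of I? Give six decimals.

Checks pass: Σm=0; 8 even; l₃=3∈[1,5].
(2·3+1)(2·2+1)(2·3+1) = 245
Δ: 2! 4! 2! / 9! → 1/3780
sum: t=0:+1/24 t=1:−1/4 t=2:+1/24 = -1/6
3j²(3 2 3; 0 0 0) = Δ·Π!·Σ² = 4/105  (sign +1)
sum: t=0:+1/24 = 1/24
3j²(3 2 3; 0 -2 2) = Δ·Π!·Σ² = 1/21  (sign -1)
combine: 4πI² = 245·4/105·1/21 = 4/9
take √, sign -1: I = -0.18806319

-0.188063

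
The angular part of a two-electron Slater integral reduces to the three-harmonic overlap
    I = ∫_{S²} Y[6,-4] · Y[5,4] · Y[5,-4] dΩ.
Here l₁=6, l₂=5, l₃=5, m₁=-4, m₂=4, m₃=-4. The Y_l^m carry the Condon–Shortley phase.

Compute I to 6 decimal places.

0.000000

m-sum = -4 + 4 − 4 = -4 ≠ 0 ⇒ I = 0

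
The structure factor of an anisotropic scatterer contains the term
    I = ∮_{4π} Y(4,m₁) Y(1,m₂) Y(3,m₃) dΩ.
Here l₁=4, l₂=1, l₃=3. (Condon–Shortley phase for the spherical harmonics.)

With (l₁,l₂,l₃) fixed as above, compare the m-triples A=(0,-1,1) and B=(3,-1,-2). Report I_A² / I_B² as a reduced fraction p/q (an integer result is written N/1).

Same 4,1,3: normalisation and zero-m 3j drop out of the ratio.
A: Δ: 2! 6! 0! / 9! → 1/252; sum: t=0:+1/96 = 1/96; 3j²(4 1 3; 0 -1 1) = Δ·Π!·Σ² = 1/42  (sign +1)
B: Δ: 2! 6! 0! / 9! → 1/252; sum: t=0:+1/240 = 1/240; 3j²(4 1 3; 3 -1 -2) = Δ·Π!·Σ² = 1/12  (sign -1)
I_A²/I_B² = (1/42)/(1/12) = 2/7

2/7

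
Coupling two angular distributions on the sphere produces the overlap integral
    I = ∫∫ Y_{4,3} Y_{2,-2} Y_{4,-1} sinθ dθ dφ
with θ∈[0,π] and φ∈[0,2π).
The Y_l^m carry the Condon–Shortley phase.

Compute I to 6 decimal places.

0.159270

Checks pass: Σm=0; 10 even; l₃=4∈[2,6].
(2·4+1)(2·2+1)(2·4+1) = 405
Δ: 2! 6! 2! / 11! → 1/13860
sum: t=0:+1/192 t=1:−1/36 t=2:+1/192 = -5/288
3j²(4 2 4; 0 0 0) = Δ·Π!·Σ² = 20/693  (sign -1)
sum: t=0:+1/480 = 1/480
3j²(4 2 4; 3 -2 -1) = Δ·Π!·Σ² = 3/110  (sign -1)
combine: 4πI² = 405·20/693·3/110 = 270/847
take √, sign +1: I = 0.15927046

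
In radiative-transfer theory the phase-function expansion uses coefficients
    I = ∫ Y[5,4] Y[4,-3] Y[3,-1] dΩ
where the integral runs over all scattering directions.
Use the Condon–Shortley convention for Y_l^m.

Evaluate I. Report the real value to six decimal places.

Rules hold: Σm=0, L=12 even, 1≤3≤9.
N = 11·9·7 = 693
Δ = 6!·4!·2!/13! = 1/180180
Racah Σ t=2..4: t=2:+1/576 t=3:−1/144 t=4:+1/576 = -1/288
⇒ 3j(5 4 3; 0 0 0)² = 20/1001, sgn +1
Racah Σ t=0..1: t=0:+1/4320 t=1:−1/5760 = 1/17280
⇒ 3j(5 4 3; 4 -3 -1)² = 7/4290, sgn +1
4πI² = N·(3j₀)²·(3jₘ)² = 42/1859
I = +1·√(0.0225928/4π) = 0.04240138

0.042401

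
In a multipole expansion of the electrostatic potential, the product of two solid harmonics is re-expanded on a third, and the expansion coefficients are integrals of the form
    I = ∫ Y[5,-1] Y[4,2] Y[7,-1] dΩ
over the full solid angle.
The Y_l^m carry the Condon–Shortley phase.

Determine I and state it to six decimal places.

0.093380

Rules hold: Σm=0, L=16 even, 1≤7≤9.
N = 11·9·15 = 1485
Δ = 2!·8!·6!/17! = 1/6126120
Racah Σ t=0..2: t=0:+1/69120 t=1:−1/20736 t=2:+1/69120 = -1/51840
⇒ 3j(5 4 7; 0 0 0)² = 280/21879, sgn +1
Racah Σ t=0..2: t=0:+1/2073600 t=1:−1/86400 t=2:+1/55296 = 29/4147200
⇒ 3j(5 4 7; -1 2 -1)² = 841/145860, sgn +1
4πI² = N·(3j₀)²·(3jₘ)² = 58870/537251
I = +1·√(0.109576/4π) = 0.09337991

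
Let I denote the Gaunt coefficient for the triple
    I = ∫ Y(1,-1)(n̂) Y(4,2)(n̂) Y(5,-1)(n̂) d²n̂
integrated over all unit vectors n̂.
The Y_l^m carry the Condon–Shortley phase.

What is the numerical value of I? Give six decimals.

m-sum 0 ✓  L=10 even ✓  3≤5≤5 ✓
Π(2lᵢ+1) = 3×9×11 = 297
triangle coeff Δ(1,4,5) = 1/495
Σ_t [0,0]: t=0:+1/576 = 1/576
(3j)²=5/99 [(1 4 5; 0 0 0)], sign=-1
Σ_t [0,0]: t=0:+1/2880 = 1/2880
(3j)²=2/165 [(1 4 5; -1 2 -1)], sign=+1
⇒ 4πI² = 2/11
I = (-1)√(2/11/(4π)) = -0.12028562

-0.120286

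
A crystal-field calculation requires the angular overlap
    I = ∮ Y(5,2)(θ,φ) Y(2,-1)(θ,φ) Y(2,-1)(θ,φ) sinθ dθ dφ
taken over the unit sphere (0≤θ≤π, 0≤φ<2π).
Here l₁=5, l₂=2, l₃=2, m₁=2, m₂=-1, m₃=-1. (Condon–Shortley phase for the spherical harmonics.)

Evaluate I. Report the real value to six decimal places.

0.000000

|5−2|≤2≤5+2 violated ⇒ I = 0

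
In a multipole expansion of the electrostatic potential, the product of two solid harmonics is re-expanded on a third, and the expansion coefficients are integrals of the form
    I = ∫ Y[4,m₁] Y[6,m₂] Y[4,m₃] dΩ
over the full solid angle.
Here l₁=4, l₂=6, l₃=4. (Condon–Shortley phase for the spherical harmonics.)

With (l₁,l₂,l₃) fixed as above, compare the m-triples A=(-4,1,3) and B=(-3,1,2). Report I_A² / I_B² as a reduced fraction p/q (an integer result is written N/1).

Shared (l₁,l₂,l₃)=(4,6,4): N and (l;000)² cancel in I_A²/I_B².
A: Δ = 6!·2!·6!/15! = 1/1261260; Racah Σ t=6..6: t=6:+1/172800 = 1/172800; ⇒ 3j(4 6 4; -4 1 3)² = 7/2145, sgn -1
B: Δ = 6!·2!·6!/15! = 1/1261260; Racah Σ t=5..6: t=5:−1/11520 t=6:+1/86400 = -13/172800; ⇒ 3j(4 6 4; -3 1 2)² = 13/660, sgn -1
I_A²/I_B² = (7/2145)/(13/660) = 28/169

28/169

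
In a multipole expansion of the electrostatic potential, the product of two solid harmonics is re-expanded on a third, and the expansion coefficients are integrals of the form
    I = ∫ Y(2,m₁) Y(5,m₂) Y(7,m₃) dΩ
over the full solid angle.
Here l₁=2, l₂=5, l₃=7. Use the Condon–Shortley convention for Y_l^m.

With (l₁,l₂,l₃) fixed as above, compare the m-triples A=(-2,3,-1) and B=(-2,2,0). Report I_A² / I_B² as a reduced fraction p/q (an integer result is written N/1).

3/7

Shared (l₁,l₂,l₃)=(2,5,7): N and (l;000)² cancel in I_A²/I_B².
A: Δ = 0!·4!·10!/15! = 1/15015; Racah Σ t=0..0: t=0:+1/1935360 = 1/1935360; ⇒ 3j(2 5 7; -2 3 -1)² = 1/1001, sgn +1
B: Δ = 0!·4!·10!/15! = 1/15015; Racah Σ t=0..0: t=0:+1/725760 = 1/725760; ⇒ 3j(2 5 7; -2 2 0)² = 1/429, sgn -1
I_A²/I_B² = (1/1001)/(1/429) = 3/7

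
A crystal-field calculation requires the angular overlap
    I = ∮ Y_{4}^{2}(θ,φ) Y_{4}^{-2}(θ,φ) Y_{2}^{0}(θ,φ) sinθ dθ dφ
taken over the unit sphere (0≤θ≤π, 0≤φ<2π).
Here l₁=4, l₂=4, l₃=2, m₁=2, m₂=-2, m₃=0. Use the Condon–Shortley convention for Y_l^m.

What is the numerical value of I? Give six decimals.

0.065536

Rules hold: Σm=0, L=10 even, 0≤2≤8.
N = 9·9·5 = 405
Δ = 6!·2!·2!/11! = 1/13860
Racah Σ t=2..4: t=2:+1/192 t=3:−1/36 t=4:+1/192 = -5/288
⇒ 3j(4 4 2; 0 0 0)² = 20/693, sgn -1
Racah Σ t=0..2: t=0:+1/2880 t=1:−1/120 t=2:+1/192 = -1/360
⇒ 3j(4 4 2; 2 -2 0)² = 16/3465, sgn -1
4πI² = N·(3j₀)²·(3jₘ)² = 320/5929
I = +1·√(0.053972/4π) = 0.06553591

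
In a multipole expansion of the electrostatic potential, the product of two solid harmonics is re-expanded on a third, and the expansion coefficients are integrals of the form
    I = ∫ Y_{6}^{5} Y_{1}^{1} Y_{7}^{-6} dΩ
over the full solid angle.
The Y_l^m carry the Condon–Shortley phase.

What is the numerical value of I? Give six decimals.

m-sum 0 ✓  L=14 even ✓  5≤7≤7 ✓
Π(2lᵢ+1) = 13×3×15 = 585
triangle coeff Δ(6,1,7) = 1/1365
Σ_t [0,0]: t=0:+1/518400 = 1/518400
(3j)²=7/195 [(6 1 7; 0 0 0)], sign=-1
Σ_t [0,0]: t=0:+1/79833600 = 1/79833600
(3j)²=2/35 [(6 1 7; 5 1 -6)], sign=-1
⇒ 4πI² = 6/5
I = (+1)√(6/5/(4π)) = 0.30901936

0.309019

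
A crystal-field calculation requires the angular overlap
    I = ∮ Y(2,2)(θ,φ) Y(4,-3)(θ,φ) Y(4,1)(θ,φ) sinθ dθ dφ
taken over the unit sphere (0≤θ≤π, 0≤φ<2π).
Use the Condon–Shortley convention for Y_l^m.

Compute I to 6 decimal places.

0.159270

Checks pass: Σm=0; 10 even; l₃=4∈[2,6].
(2·2+1)(2·4+1)(2·4+1) = 405
Δ: 2! 2! 6! / 11! → 1/13860
sum: t=0:+1/192 t=1:−1/36 t=2:+1/192 = -5/288
3j²(2 4 4; 0 0 0) = Δ·Π!·Σ² = 20/693  (sign -1)
sum: t=0:+1/480 = 1/480
3j²(2 4 4; 2 -3 1) = Δ·Π!·Σ² = 3/110  (sign -1)
combine: 4πI² = 405·20/693·3/110 = 270/847
take √, sign +1: I = 0.15927046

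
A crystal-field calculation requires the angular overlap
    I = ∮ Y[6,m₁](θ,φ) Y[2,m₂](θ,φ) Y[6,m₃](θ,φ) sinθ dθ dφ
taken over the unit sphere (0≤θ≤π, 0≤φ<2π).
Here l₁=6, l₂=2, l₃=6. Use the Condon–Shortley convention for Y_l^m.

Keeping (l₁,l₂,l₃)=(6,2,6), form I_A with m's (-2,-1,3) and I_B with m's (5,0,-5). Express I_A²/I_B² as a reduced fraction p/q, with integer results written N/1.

Shared (l₁,l₂,l₃)=(6,2,6): N and (l;000)² cancel in I_A²/I_B².
A: Δ = 2!·10!·2!/15! = 1/90090; Racah Σ t=0..1: t=0:+1/161280 t=1:−1/60480 = -1/96768; ⇒ 3j(6 2 6; -2 -1 3)² = 15/1001, sgn +1
B: Δ = 2!·10!·2!/15! = 1/90090; Racah Σ t=0..1: t=0:+1/1451520 t=1:−1/3628800 = 1/2419200; ⇒ 3j(6 2 6; 5 0 -5)² = 11/910, sgn -1
I_A²/I_B² = (15/1001)/(11/910) = 150/121

150/121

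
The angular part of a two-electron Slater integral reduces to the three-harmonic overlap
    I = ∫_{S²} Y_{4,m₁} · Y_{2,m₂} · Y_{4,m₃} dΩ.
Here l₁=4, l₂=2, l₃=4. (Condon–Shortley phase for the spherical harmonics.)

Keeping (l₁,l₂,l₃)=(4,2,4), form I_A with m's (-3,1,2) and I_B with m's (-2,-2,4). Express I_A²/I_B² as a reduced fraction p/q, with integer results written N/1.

25/8

Same 4,2,4: normalisation and zero-m 3j drop out of the ratio.
A: Δ: 2! 6! 2! / 11! → 1/13860; sum: t=1:−1/1440 t=2:+1/240 = 1/288; 3j²(4 2 4; -3 1 2) = Δ·Π!·Σ² = 5/132  (sign +1)
B: Δ: 2! 6! 2! / 11! → 1/13860; sum: t=0:+1/2880 = 1/2880; 3j²(4 2 4; -2 -2 4) = Δ·Π!·Σ² = 2/165  (sign +1)
I_A²/I_B² = (5/132)/(2/165) = 25/8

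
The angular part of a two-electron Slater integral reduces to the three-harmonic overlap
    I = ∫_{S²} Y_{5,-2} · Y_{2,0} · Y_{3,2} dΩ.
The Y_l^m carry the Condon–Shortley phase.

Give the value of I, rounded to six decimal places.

0.190188

Checks pass: Σm=0; 10 even; l₃=3∈[3,7].
(2·5+1)(2·2+1)(2·3+1) = 385
Δ: 4! 6! 0! / 11! → 1/2310
sum: t=2:+1/144 = 1/144
3j²(5 2 3; 0 0 0) = Δ·Π!·Σ² = 10/231  (sign -1)
sum: t=2:+1/480 = 1/480
3j²(5 2 3; -2 0 2) = Δ·Π!·Σ² = 3/110  (sign -1)
combine: 4πI² = 385·10/231·3/110 = 5/11
take √, sign +1: I = 0.19018827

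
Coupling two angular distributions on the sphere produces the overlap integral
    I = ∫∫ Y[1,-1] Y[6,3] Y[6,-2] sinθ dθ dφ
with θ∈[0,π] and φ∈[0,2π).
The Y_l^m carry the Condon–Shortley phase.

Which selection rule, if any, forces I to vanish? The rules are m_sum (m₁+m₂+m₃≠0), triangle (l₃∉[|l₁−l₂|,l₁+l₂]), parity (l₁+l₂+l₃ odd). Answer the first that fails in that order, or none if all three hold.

azimuthal sum: -1 + 3 − 2 = 0  ✓
5 ≤ 6 ≤ 7 (triangle on l)  ✓
L = 1 + 6 + 6 = 13 (odd)  ✗

parity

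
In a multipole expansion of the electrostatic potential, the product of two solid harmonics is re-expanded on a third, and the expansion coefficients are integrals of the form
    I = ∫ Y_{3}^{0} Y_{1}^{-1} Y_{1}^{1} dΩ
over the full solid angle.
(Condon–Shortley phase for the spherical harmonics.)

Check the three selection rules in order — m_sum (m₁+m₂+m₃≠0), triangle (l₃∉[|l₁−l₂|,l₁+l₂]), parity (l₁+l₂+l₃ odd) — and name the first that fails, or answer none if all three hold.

azimuthal sum: 0 − 1 + 1 = 0  ✓
2 ≤ 1 ≤ 4 (triangle on l)  ✗
L = 3 + 1 + 1 = 5 (odd)

triangle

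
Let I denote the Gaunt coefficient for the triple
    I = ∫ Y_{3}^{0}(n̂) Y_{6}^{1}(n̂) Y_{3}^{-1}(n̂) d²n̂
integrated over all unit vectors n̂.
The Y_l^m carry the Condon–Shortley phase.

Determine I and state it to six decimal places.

-0.221775

Checks pass: Σm=0; 12 even; l₃=3∈[3,9].
(2·3+1)(2·6+1)(2·3+1) = 637
Δ: 6! 0! 6! / 13! → 1/12012
sum: t=3:−1/1296 = -1/1296
3j²(3 6 3; 0 0 0) = Δ·Π!·Σ² = 100/3003  (sign +1)
sum: t=3:−1/1728 = -1/1728
3j²(3 6 3; 0 1 -1) = Δ·Π!·Σ² = 25/858  (sign -1)
combine: 4πI² = 637·100/3003·25/858 = 8750/14157
take √, sign -1: I = -0.22177545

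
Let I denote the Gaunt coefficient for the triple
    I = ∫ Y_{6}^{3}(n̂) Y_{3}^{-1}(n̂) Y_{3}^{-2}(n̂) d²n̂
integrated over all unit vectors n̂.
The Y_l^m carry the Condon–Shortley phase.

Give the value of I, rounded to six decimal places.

-0.230476

Rules hold: Σm=0, L=12 even, 3≤3≤9.
N = 13·7·7 = 637
Δ = 6!·6!·0!/13! = 1/12012
Racah Σ t=3..3: t=3:−1/1296 = -1/1296
⇒ 3j(6 3 3; 0 0 0)² = 100/3003, sgn +1
Racah Σ t=2..2: t=2:+1/5760 = 1/5760
⇒ 3j(6 3 3; 3 -1 -2)² = 9/286, sgn -1
4πI² = N·(3j₀)²·(3jₘ)² = 1050/1573
I = -1·√(0.667514/4π) = -0.23047581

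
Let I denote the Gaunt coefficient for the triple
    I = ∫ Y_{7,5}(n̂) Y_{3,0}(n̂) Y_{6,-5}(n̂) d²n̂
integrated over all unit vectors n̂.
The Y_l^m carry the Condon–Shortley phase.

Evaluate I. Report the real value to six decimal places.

0.161723

m-sum 0 ✓  L=16 even ✓  4≤6≤10 ✓
Π(2lᵢ+1) = 15×7×13 = 1365
triangle coeff Δ(7,3,6) = 1/2042040
Σ_t [1,3]: t=1:−1/207360 t=2:+1/57600 t=3:−1/207360 = 1/129600
(3j)²=168/12155 [(7 3 6; 0 0 0)], sign=+1
Σ_t [1,2]: t=1:−1/4354560 t=2:+1/14515200 = -1/6220800
(3j)²=77/4420 [(7 3 6; 5 0 -5)], sign=+1
⇒ 4πI² = 6174/18785
I = (+1)√(6174/18785/(4π)) = 0.16172337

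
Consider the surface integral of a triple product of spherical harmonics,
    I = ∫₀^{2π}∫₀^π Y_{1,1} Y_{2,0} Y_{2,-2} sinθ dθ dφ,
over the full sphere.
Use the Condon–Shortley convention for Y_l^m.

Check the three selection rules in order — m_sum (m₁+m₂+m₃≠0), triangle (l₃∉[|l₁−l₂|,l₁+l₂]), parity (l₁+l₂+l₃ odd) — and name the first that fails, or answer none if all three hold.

m_sum

m₁+m₂+m₃ = 1 + 0 − 2 = -1  ✗
triangle: |1−2|=1 ≤ l₃=2 ≤ 1+2=3
parity: l₁+l₂+l₃ = 5 is odd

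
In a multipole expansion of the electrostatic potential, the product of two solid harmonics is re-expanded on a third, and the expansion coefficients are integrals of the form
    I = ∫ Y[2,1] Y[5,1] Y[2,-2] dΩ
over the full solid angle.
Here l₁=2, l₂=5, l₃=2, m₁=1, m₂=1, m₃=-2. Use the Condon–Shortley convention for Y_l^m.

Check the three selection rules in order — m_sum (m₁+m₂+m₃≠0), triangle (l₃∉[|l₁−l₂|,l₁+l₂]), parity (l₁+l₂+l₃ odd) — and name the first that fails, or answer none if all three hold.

Σmᵢ = 0  ✓
l₃∈[|l₁−l₂|,l₁+l₂]=[3,7], have l₃=2  ✗
Σlᵢ = 9 ⇒ odd

triangle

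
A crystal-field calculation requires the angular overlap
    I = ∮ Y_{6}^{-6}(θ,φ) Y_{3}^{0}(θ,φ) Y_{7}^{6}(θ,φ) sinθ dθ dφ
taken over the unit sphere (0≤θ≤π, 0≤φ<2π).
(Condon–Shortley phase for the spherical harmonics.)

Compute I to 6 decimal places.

Rules hold: Σm=0, L=16 even, 3≤7≤9.
N = 13·7·15 = 1365
Δ = 2!·10!·4!/17! = 1/2042040
Racah Σ t=0..2: t=0:+1/207360 t=1:−1/57600 t=2:+1/207360 = -1/129600
⇒ 3j(6 3 7; 0 0 0)² = 168/12155, sgn +1
Racah Σ t=2..2: t=2:+1/43545600 = 1/43545600
⇒ 3j(6 3 7; -6 0 6)² = 33/1190, sgn -1
4πI² = N·(3j₀)²·(3jₘ)² = 756/1445
I = -1·√(0.523183/4π) = -0.20404316

-0.204043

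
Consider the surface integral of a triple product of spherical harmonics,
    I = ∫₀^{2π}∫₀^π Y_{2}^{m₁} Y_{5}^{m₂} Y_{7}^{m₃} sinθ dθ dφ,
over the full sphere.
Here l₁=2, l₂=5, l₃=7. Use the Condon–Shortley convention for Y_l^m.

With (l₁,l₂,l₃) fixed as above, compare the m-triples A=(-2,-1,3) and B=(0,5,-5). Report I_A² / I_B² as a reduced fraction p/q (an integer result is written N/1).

l's match ⇒ only the (l;m) 3-j factors differ between A and B.
A: triangle coeff Δ(2,5,7) = 1/15015; Σ_t [0,0]: t=0:+1/414720 = 1/414720; (3j)²=2/143 [(2 5 7; -2 -1 3)], sign=+1
B: triangle coeff Δ(2,5,7) = 1/15015; Σ_t [0,0]: t=0:+1/14515200 = 1/14515200; (3j)²=2/455 [(2 5 7; 0 5 -5)], sign=+1
I_A²/I_B² = (2/143)/(2/455) = 35/11

35/11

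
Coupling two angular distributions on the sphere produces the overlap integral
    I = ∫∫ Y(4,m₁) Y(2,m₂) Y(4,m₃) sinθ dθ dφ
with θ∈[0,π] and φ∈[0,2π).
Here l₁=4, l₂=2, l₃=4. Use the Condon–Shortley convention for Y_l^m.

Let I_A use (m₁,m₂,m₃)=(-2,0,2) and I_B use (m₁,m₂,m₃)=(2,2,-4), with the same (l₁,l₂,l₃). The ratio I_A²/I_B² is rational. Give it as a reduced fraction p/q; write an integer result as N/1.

Shared (l₁,l₂,l₃)=(4,2,4): N and (l;000)² cancel in I_A²/I_B².
A: Δ = 2!·6!·2!/11! = 1/13860; Racah Σ t=0..2: t=0:+1/2880 t=1:−1/120 t=2:+1/192 = -1/360; ⇒ 3j(4 2 4; -2 0 2)² = 16/3465, sgn -1
B: Δ = 2!·6!·2!/11! = 1/13860; Racah Σ t=2..2: t=2:+1/2880 = 1/2880; ⇒ 3j(4 2 4; 2 2 -4)² = 2/165, sgn +1
I_A²/I_B² = (16/3465)/(2/165) = 8/21

8/21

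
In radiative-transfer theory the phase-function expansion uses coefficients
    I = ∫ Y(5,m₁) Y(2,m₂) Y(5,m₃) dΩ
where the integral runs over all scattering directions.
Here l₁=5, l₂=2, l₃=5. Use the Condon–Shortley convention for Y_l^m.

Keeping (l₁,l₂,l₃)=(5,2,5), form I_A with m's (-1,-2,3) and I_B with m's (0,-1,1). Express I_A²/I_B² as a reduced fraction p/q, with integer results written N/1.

l's match ⇒ only the (l;m) 3-j factors differ between A and B.
A: triangle coeff Δ(5,2,5) = 1/38610; Σ_t [0,0]: t=0:+1/5760 = 1/5760; (3j)²=56/2145 [(5 2 5; -1 -2 3)], sign=+1
B: triangle coeff Δ(5,2,5) = 1/38610; Σ_t [0,1]: t=0:+1/1440 t=1:−1/1152 = -1/5760; (3j)²=1/858 [(5 2 5; 0 -1 1)], sign=-1
I_A²/I_B² = (56/2145)/(1/858) = 112/5

112/5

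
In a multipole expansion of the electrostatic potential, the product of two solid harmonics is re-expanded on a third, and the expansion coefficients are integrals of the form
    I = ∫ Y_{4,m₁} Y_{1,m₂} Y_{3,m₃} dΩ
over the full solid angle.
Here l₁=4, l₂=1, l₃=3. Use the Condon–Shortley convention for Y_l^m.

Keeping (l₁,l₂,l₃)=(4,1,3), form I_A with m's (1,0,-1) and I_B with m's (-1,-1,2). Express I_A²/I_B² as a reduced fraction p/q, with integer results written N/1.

l's match ⇒ only the (l;m) 3-j factors differ between A and B.
A: triangle coeff Δ(4,1,3) = 1/252; Σ_t [1,1]: t=1:−1/48 = -1/48; (3j)²=5/84 [(4 1 3; 1 0 -1)], sign=-1
B: triangle coeff Δ(4,1,3) = 1/252; Σ_t [0,0]: t=0:+1/240 = 1/240; (3j)²=1/84 [(4 1 3; -1 -1 2)], sign=-1
I_A²/I_B² = (5/84)/(1/84) = 5/1

5/1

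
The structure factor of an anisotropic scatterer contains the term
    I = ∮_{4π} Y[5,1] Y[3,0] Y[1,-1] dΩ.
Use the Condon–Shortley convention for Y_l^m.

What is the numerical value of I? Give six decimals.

0.000000

|5−3|≤1≤5+3 violated ⇒ I = 0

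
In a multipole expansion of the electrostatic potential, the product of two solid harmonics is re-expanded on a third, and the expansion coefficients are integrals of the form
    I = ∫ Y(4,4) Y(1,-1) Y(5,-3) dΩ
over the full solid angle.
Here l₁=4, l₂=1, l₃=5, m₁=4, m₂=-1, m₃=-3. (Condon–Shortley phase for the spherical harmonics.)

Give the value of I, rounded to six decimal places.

m-sum 0 ✓  L=10 even ✓  3≤5≤5 ✓
Π(2lᵢ+1) = 9×3×11 = 297
triangle coeff Δ(4,1,5) = 1/495
Σ_t [0,0]: t=0:+1/576 = 1/576
(3j)²=5/99 [(4 1 5; 0 0 0)], sign=-1
Σ_t [0,0]: t=0:+1/80640 = 1/80640
(3j)²=1/495 [(4 1 5; 4 -1 -3)], sign=+1
⇒ 4πI² = 1/33
I = (-1)√(1/33/(4π)) = -0.04910640

-0.049106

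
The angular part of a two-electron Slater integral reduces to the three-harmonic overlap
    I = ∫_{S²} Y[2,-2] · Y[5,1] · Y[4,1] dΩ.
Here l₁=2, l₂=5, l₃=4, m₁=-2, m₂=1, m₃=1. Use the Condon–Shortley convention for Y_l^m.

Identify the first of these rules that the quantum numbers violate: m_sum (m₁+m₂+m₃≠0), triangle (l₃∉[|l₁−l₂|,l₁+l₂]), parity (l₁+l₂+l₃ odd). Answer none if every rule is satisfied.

parity

Σmᵢ = 0  ✓
l₃∈[|l₁−l₂|,l₁+l₂]=[3,7], have l₃=4  ✓
Σlᵢ = 11 ⇒ odd  ✗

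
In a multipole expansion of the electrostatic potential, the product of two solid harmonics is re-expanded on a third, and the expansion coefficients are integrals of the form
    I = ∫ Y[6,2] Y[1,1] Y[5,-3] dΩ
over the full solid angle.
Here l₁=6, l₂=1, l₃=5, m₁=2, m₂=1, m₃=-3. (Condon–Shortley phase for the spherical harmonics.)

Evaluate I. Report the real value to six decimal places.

0.100084

Checks pass: Σm=0; 12 even; l₃=5∈[5,7].
(2·6+1)(2·1+1)(2·5+1) = 429
Δ: 2! 10! 0! / 13! → 1/858
sum: t=1:−1/14400 = -1/14400
3j²(6 1 5; 0 0 0) = Δ·Π!·Σ² = 6/143  (sign +1)
sum: t=2:+1/161280 = 1/161280
3j²(6 1 5; 2 1 -3) = Δ·Π!·Σ² = 1/143  (sign +1)
combine: 4πI² = 429·6/143·1/143 = 18/143
take √, sign +1: I = 0.10008369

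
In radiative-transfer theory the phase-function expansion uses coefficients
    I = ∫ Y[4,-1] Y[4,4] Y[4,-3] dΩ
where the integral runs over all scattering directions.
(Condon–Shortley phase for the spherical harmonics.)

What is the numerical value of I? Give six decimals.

-0.168431

Checks pass: Σm=0; 12 even; l₃=4∈[0,8].
(2·4+1)(2·4+1)(2·4+1) = 729
Δ: 4! 4! 4! / 13! → 1/450450
sum: t=0:+1/13824 t=1:−1/216 t=2:+1/64 t=3:−1/216 t=4:+1/13824 = 5/768
3j²(4 4 4; 0 0 0) = Δ·Π!·Σ² = 18/1001  (sign +1)
sum: t=4:+1/3456 = 1/3456
3j²(4 4 4; -1 4 -3) = Δ·Π!·Σ² = 35/1287  (sign -1)
combine: 4πI² = 729·18/1001·35/1287 = 7290/20449
take √, sign -1: I = -0.16843130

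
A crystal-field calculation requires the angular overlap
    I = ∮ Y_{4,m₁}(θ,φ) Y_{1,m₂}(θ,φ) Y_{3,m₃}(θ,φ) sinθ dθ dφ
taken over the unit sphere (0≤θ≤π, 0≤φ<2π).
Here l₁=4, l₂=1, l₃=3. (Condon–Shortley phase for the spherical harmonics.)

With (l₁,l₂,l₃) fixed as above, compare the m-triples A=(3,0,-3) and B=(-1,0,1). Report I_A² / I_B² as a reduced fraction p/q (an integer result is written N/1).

7/15

Same 4,1,3: normalisation and zero-m 3j drop out of the ratio.
A: Δ: 2! 6! 0! / 9! → 1/252; sum: t=1:−1/720 = -1/720; 3j²(4 1 3; 3 0 -3) = Δ·Π!·Σ² = 1/36  (sign -1)
B: Δ: 2! 6! 0! / 9! → 1/252; sum: t=1:−1/48 = -1/48; 3j²(4 1 3; -1 0 1) = Δ·Π!·Σ² = 5/84  (sign -1)
I_A²/I_B² = (1/36)/(5/84) = 7/15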